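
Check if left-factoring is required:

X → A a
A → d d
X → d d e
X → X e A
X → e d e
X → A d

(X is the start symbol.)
Left-factoring is needed when two productions for the same non-terminal
share a common prefix on the right-hand side.

Productions for X:
  X → A a
  X → d d e
  X → X e A
  X → e d e
  X → A d

Found common prefix 'A' in productions for X

Answer: Yes, X has productions with common prefix 'A'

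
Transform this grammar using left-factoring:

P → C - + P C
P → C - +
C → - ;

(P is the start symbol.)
Left-factoring transforms A → αβ₁ | αβ₂ into A → αA' and A' → β₁ | β₂
(α is the longest common prefix among the alternatives). Repeat until
no nonterminal has two alternatives with a common prefix.

Round 1: P has alternatives sharing prefix 'C - +'. Introduce P': P → C - + P'
  Add: P' → P C
  Add: P' → ε

No remaining common prefixes — done.

Resulting grammar:
P → C - + P'
P' → P C
P' → ε
C → - ;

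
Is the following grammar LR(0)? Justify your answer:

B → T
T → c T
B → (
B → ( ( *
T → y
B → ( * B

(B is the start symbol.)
No. Shift-reduce conflict between [B → ( .] and [B → ( . ( *]

A grammar is LR(0) if no state in the canonical LR(0) collection has:
  - both a shift item (dot before a terminal) and a complete item (shift-reduce conflict), or
  - two or more complete items (reduce-reduce conflict; the accept item [B' → B .] counts as a complete item here).

Augment with B' → B and build the canonical LR(0) collection (I0 = CLOSURE({[B' → . B]}), then GOTO on every symbol after a dot until no new states appear). It has 11 states:
  I0: { [B → . ( ( *], [B → . ( * B], [B → . (], [B → . T], [B' → . B], [T → . c T], [T → . y] }  — shift
  I1: { [B → ( . ( *], [B → ( . * B], [B → ( .] }  — shift, reduce
  I2: { [B' → B .] }  — accept
  I3: { [B → T .] }  — reduce
  I4: { [T → . c T], [T → . y], [T → c . T] }  — shift
  I5: { [T → y .] }  — reduce
  I6: { [T → c T .] }  — reduce
  I7: { [B → ( ( . *] }  — shift
  I8: { [B → ( * . B], [B → . ( ( *], [B → . ( * B], [B → . (], [B → . T], [T → . c T], [T → . y] }  — shift
  I9: { [B → ( * B .] }  — reduce
  I10: { [B → ( ( * .] }  — reduce

Conflict in state I1:
  Shift-reduce conflict between [B → ( .] and [B → ( . ( *]
So the grammar is NOT LR(0).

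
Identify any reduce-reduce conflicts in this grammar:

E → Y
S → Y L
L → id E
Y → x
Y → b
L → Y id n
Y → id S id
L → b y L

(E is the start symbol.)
Augment with E' → E and build the canonical LR(0) collection (I0 = CLOSURE({[E' → . E]}), then GOTO on every symbol after a dot until no new states appear). It has 19 states:
  I0: { [E → . Y], [E' → . E], [Y → . b], [Y → . id S id], [Y → . x] }  — shift
  I1: { [E' → E .] }  — accept
  I2: { [E → Y .] }  — reduce
  I3: { [Y → b .] }  — reduce
  I4: { [S → . Y L], [Y → . b], [Y → . id S id], [Y → . x], [Y → id . S id] }  — shift
  I5: { [Y → x .] }  — reduce
  I6: { [Y → id S . id] }  — shift
  I7: { [L → . Y id n], [L → . b y L], [L → . id E], [S → Y . L], [Y → . b], [Y → . id S id], [Y → . x] }  — shift
  I8: { [S → Y L .] }  — reduce
  I9: { [L → Y . id n] }  — shift
  I10: { [L → b . y L], [Y → b .] }  — shift, reduce
  I11: { [E → . Y], [L → id . E], [S → . Y L], [Y → . b], [Y → . id S id], [Y → . x], [Y → id . S id] }  — shift
  I12: { [L → id E .] }  — reduce
  I13: { [E → Y .], [L → . Y id n], [L → . b y L], [L → . id E], [S → Y . L], [Y → . b], [Y → . id S id], [Y → . x] }  — shift, reduce
  I14: { [L → . Y id n], [L → . b y L], [L → . id E], [L → b y . L], [Y → . b], [Y → . id S id], [Y → . x] }  — shift
  I15: { [L → b y L .] }  — reduce
  I16: { [L → Y id . n] }  — shift
  I17: { [L → Y id n .] }  — reduce
  I18: { [Y → id S id .] }  — reduce

No state contains more than one complete item.

Answer: No reduce-reduce conflicts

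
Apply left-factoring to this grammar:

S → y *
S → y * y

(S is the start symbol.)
Left-factoring transforms A → αβ₁ | αβ₂ into A → αA' and A' → β₁ | β₂
(α is the longest common prefix among the alternatives). Repeat until
no nonterminal has two alternatives with a common prefix.

Round 1: S has alternatives sharing prefix 'y *'. Introduce S': S → y * S'
  Add: S' → ε
  Add: S' → y

No remaining common prefixes — done.

Resulting grammar:
S → y * S'
S' → ε
S' → y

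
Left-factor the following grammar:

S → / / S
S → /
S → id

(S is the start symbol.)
Left-factoring transforms A → αβ₁ | αβ₂ into A → αA' and A' → β₁ | β₂
(α is the longest common prefix among the alternatives). Repeat until
no nonterminal has two alternatives with a common prefix.

Round 1: S has alternatives sharing prefix '/'. Introduce S': S → / S'
  Add: S' → / S
  Add: S' → ε

No remaining common prefixes — done.

Resulting grammar:
S → / S'
S' → / S
S' → ε
S → id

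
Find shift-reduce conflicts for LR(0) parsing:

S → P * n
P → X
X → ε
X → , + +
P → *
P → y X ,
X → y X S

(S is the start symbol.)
A shift-reduce conflict occurs when an LR(0) state has both:
  - a complete (reduce) item [A → α .] (dot at the end), and
  - a shift item [B → β . c γ] (dot before a terminal).

Augment with S' → S and build the canonical LR(0) collection (I0 = CLOSURE({[S' → . S]}), then GOTO on every symbol after a dot until no new states appear). It has 16 states:
  I0: { [P → . *], [P → . X], [P → . y X ,], [S → . P * n], [S' → . S], [X → . , + +], [X → . y X S], [X → .] }  — shift, reduce
  I1: { [P → * .] }  — reduce
  I2: { [X → , . + +] }  — shift
  I3: { [S → P . * n] }  — shift
  I4: { [S' → S .] }  — accept
  I5: { [P → X .] }  — reduce
  I6: { [P → y . X ,], [X → . , + +], [X → . y X S], [X → .], [X → y . X S] }  — shift, reduce
  I7: { [P → . *], [P → . X], [P → . y X ,], [P → y X . ,], [S → . P * n], [X → . , + +], [X → . y X S], [X → .], [X → y X . S] }  — shift, reduce
  I8: { [X → . , + +], [X → . y X S], [X → .], [X → y . X S] }  — shift, reduce
  I9: { [P → . *], [P → . X], [P → . y X ,], [S → . P * n], [X → . , + +], [X → . y X S], [X → .], [X → y X . S] }  — shift, reduce
  I10: { [X → y X S .] }  — reduce
  I11: { [P → y X , .], [X → , . + +] }  — shift, reduce
  I12: { [X → , + . +] }  — shift
  I13: { [X → , + + .] }  — reduce
  I14: { [S → P * . n] }  — shift
  I15: { [S → P * n .] }  — reduce

I0 contains reduce item [X → .] and shift items [P → . *], [P → . y X ,], [X → . , + +], [X → . y X S] — shift-reduce conflict.
I6 contains reduce item [X → .] and shift items [X → . , + +], [X → . y X S] — shift-reduce conflict.
I7 contains reduce item [X → .] and shift items [P → . *], [P → . y X ,], [P → y X . ,], [X → . , + +], [X → . y X S] — shift-reduce conflict.
I8 contains reduce item [X → .] and shift items [X → . , + +], [X → . y X S] — shift-reduce conflict.
I9 contains reduce item [X → .] and shift items [P → . *], [P → . y X ,], [X → . , + +], [X → . y X S] — shift-reduce conflict.
I11 contains reduce item [P → y X , .] and shift item [X → , . + +] — shift-reduce conflict.

Answer: Yes — I0: [X → .] vs [P → . *]; I6: [X → .] vs [X → . , + +]; I7: [X → .] vs [P → . *]; I8: [X → .] vs [X → . , + +]; I9: [X → .] vs [P → . *]; I11: [P → y X , .] vs [X → , . + +]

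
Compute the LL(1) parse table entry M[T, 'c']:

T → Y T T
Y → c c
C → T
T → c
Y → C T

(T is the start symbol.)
T → Y T T, T → c

To find M[T, 'c'], we find productions for T where 'c' is in the predict set (PREDICT(N → α) = (FIRST(α) \ {ε}) ∪ (FOLLOW(N) if α ⇒* ε)).

Relevant sets:
  FIRST(Y) = { 'c' }

T → Y T T: PREDICT = { 'c' }
  'c' is in predict set, so this production goes in M[T, 'c']
T → c: PREDICT = { 'c' }
  'c' is in predict set, so this production goes in M[T, 'c']

M[T, 'c'] = T → Y T T, T → c  (a multiply-defined cell — the grammar is not LL(1))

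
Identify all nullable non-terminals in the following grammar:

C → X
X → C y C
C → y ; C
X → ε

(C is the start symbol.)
A non-terminal is nullable if it can derive ε (the empty string): either it has an ε-production, or it has a production whose right-hand side consists entirely of nullable non-terminals.

ε-productions: X → ε
So X is immediately nullable.
C → X: every symbol on the right is nullable, so C is nullable too.
Every non-terminal is now nullable.
Nullable = { 'C', 'X' }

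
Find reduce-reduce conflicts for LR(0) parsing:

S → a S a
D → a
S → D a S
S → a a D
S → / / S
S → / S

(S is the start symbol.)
Augment with S' → S and build the canonical LR(0) collection (I0 = CLOSURE({[S' → . S]}), then GOTO on every symbol after a dot until no new states appear). It has 14 states:
  I0: { [D → . a], [S → . / / S], [S → . / S], [S → . D a S], [S → . a S a], [S → . a a D], [S' → . S] }  — shift
  I1: { [D → . a], [S → . / / S], [S → . / S], [S → . D a S], [S → . a S a], [S → . a a D], [S → / . / S], [S → / . S] }  — shift
  I2: { [S → D . a S] }  — shift
  I3: { [S' → S .] }  — accept
  I4: { [D → . a], [D → a .], [S → . / / S], [S → . / S], [S → . D a S], [S → . a S a], [S → . a a D], [S → a . S a], [S → a . a D] }  — shift, reduce
  I5: { [S → a S . a] }  — shift
  I6: { [D → . a], [D → a .], [S → . / / S], [S → . / S], [S → . D a S], [S → . a S a], [S → . a a D], [S → a . S a], [S → a . a D], [S → a a . D] }  — shift, reduce
  I7: { [S → D . a S], [S → a a D .] }  — shift, reduce
  I8: { [D → . a], [S → . / / S], [S → . / S], [S → . D a S], [S → . a S a], [S → . a a D], [S → D a . S] }  — shift
  I9: { [S → D a S .] }  — reduce
  I10: { [S → a S a .] }  — reduce
  I11: { [D → . a], [S → . / / S], [S → . / S], [S → . D a S], [S → . a S a], [S → . a a D], [S → / . / S], [S → / . S], [S → / / . S] }  — shift
  I12: { [S → / S .] }  — reduce
  I13: { [S → / / S .], [S → / S .] }  — 2 reduces

I13 contains complete items [S → / / S .], [S → / S .] — reduce-reduce conflict.

Answer: Yes — I13: [S → / / S .] vs [S → / S .]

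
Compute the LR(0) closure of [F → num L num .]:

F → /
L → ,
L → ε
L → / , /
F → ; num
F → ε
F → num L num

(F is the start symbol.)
To compute CLOSURE, for each item [A → α.Bβ] where B is a non-terminal, add [B → .γ] for all productions B → γ; repeat for the newly added items until nothing changes.

Start with: [F → num L num .]
The dot is at the end, so nothing is added.

CLOSURE = { [F → num L num .] }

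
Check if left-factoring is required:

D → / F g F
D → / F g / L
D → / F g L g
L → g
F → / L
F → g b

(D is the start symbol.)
Yes, D has productions with common prefix '/ F g'

Left-factoring is needed when two productions for the same non-terminal
share a common prefix on the right-hand side.

Productions for D:
  D → / F g F
  D → / F g / L
  D → / F g L g
Productions for F:
  F → / L
  F → g b

Found common prefix '/ F g' in productions for D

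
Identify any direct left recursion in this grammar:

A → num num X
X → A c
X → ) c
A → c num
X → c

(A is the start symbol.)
Direct left recursion occurs when N → N α for some non-terminal N (the right-hand side begins with the left-hand side itself).

A → num num X: starts with num
X → A c: starts with A
X → ) c: starts with ')'
A → c num: starts with c
X → c: starts with c

No direct left recursion found.

Answer: No direct left recursion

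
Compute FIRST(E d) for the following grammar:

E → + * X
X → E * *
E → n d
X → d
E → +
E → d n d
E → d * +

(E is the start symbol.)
{ '+', 'd', 'n' }

FIRST sets of the non-terminals involved (from the grammar, by fixed-point iteration):
  FIRST(E) = { '+', 'd', 'n' }

To compute FIRST(E d), process the symbols left to right:
Symbol E is a non-terminal. Add FIRST(E) \ {ε} = { '+', 'd', 'n' }
E is not nullable (ε ∉ FIRST(E)), so stop here.
FIRST(E d) = { '+', 'd', 'n' }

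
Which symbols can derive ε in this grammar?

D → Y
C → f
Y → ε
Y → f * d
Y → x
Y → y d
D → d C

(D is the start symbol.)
{ 'D', 'Y' }

A non-terminal is nullable if it can derive ε (the empty string): either it has an ε-production, or it has a production whose right-hand side consists entirely of nullable non-terminals.

ε-productions: Y → ε
So Y is immediately nullable.
D → Y: every symbol on the right is nullable, so D is nullable too.
No further non-terminal can be added: every production for the remaining non-terminals contains a terminal or a non-nullable non-terminal.
Nullable = { 'D', 'Y' }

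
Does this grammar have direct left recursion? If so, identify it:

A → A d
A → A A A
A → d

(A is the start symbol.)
Yes, A is left-recursive

A → A d: LEFT RECURSIVE (starts with A)
A → A A A: LEFT RECURSIVE (starts with A)
A → d: starts with d

The grammar has direct left recursion on: A.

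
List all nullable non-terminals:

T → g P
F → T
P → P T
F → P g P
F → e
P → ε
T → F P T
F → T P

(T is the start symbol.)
A non-terminal is nullable if it can derive ε (the empty string): either it has an ε-production, or it has a production whose right-hand side consists entirely of nullable non-terminals.

ε-productions: P → ε
So P is immediately nullable.
No further non-terminal can be added: every production for the remaining non-terminals contains a terminal or a non-nullable non-terminal.
Nullable = { 'P' }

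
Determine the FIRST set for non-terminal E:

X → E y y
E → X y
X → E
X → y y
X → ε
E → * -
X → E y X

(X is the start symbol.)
FIRST sets of the other non-terminals involved (by the same procedure, iterated to a fixed point):
  FIRST(X) = { '*', 'y', ε }

From E → X y:
  - X is a non-terminal: add FIRST(X) \ {ε} = { '*', 'y' }
    X is nullable, so continue to the next symbol
  - y is a terminal: add 'y' and stop
From E → * -:
  - '*' is a terminal: add '*' and stop

Collecting: FIRST(E) = { '*', 'y' }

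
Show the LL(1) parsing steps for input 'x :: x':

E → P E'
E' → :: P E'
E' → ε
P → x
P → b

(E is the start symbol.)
Stack is shown with the top on the left.

Stack      Input     Action
---------------------------
E $        x :: x $  output E → P E'
P E' $     x :: x $  output P → x
x E' $     x :: x $  match 'x'
E' $       :: x $    output E' → :: P E'
:: P E' $  :: x $    match '::'
P E' $     x $       output P → x
x E' $     x $       match 'x'
E' $       $         output E' → ε
$          $         accept

The string is accepted.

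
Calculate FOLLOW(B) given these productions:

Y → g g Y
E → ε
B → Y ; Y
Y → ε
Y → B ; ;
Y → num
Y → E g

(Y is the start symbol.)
In Y → B ; ;: B is followed by ';' ';', add FIRST(';' ';') \ {ε} = { ';' }

Taking the union: FOLLOW(B) = { ';' }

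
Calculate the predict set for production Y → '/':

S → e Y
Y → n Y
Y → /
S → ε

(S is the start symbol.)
{ '/' }

PREDICT(Y → '/') = (FIRST(RHS) \ {ε}) ∪ (FOLLOW(Y) if ε ∈ FIRST(RHS), i.e. RHS ⇒* ε)
FIRST('/') = { '/' }
ε ∉ FIRST('/'), so FOLLOW(Y) is not added.
PREDICT(Y → '/') = { '/' }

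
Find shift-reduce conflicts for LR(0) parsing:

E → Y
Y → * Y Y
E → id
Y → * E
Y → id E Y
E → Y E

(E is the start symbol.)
Yes — I3: [E → Y .] vs [E → . id]; I4: [E → id .] vs [E → . id]; I10: [E → Y .] vs [E → . id]; I11: [E → Y .] vs [E → . id]

Augment with E' → E and build the canonical LR(0) collection (I0 = CLOSURE({[E' → . E]}), then GOTO on every symbol after a dot until no new states appear). It has 12 states:
  I0: { [E → . Y E], [E → . Y], [E → . id], [E' → . E], [Y → . * E], [Y → . * Y Y], [Y → . id E Y] }  — shift
  I1: { [E → . Y E], [E → . Y], [E → . id], [Y → * . E], [Y → * . Y Y], [Y → . * E], [Y → . * Y Y], [Y → . id E Y] }  — shift
  I2: { [E' → E .] }  — accept
  I3: { [E → . Y E], [E → . Y], [E → . id], [E → Y . E], [E → Y .], [Y → . * E], [Y → . * Y Y], [Y → . id E Y] }  — shift, reduce
  I4: { [E → . Y E], [E → . Y], [E → . id], [E → id .], [Y → . * E], [Y → . * Y Y], [Y → . id E Y], [Y → id . E Y] }  — shift, reduce
  I5: { [Y → . * E], [Y → . * Y Y], [Y → . id E Y], [Y → id E . Y] }  — shift
  I6: { [Y → id E Y .] }  — reduce
  I7: { [E → . Y E], [E → . Y], [E → . id], [Y → . * E], [Y → . * Y Y], [Y → . id E Y], [Y → id . E Y] }  — shift
  I8: { [E → Y E .] }  — reduce
  I9: { [Y → * E .] }  — reduce
  I10: { [E → . Y E], [E → . Y], [E → . id], [E → Y . E], [E → Y .], [Y → * Y . Y], [Y → . * E], [Y → . * Y Y], [Y → . id E Y] }  — shift, reduce
  I11: { [E → . Y E], [E → . Y], [E → . id], [E → Y . E], [E → Y .], [Y → * Y Y .], [Y → . * E], [Y → . * Y Y], [Y → . id E Y] }  — shift, 2 reduces

I3 contains reduce item [E → Y .] and shift items [E → . id], [Y → . * E], [Y → . * Y Y], [Y → . id E Y] — shift-reduce conflict.
I4 contains reduce item [E → id .] and shift items [E → . id], [Y → . * E], [Y → . * Y Y], [Y → . id E Y] — shift-reduce conflict.
I10 contains reduce item [E → Y .] and shift items [E → . id], [Y → . * E], [Y → . * Y Y], [Y → . id E Y] — shift-reduce conflict.
I11 contains reduce items [E → Y .], [Y → * Y Y .] and shift items [E → . id], [Y → . * E], [Y → . * Y Y], [Y → . id E Y] — shift-reduce conflict.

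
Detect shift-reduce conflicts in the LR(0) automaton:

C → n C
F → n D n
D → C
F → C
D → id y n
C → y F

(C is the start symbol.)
A shift-reduce conflict occurs when an LR(0) state has both:
  - a complete (reduce) item [A → α .] (dot at the end), and
  - a shift item [B → β . c γ] (dot before a terminal).

Augment with C' → C and build the canonical LR(0) collection (I0 = CLOSURE({[C' → . C]}), then GOTO on every symbol after a dot until no new states appear). It has 14 states:
  I0: { [C → . n C], [C → . y F], [C' → . C] }  — shift
  I1: { [C' → C .] }  — accept
  I2: { [C → . n C], [C → . y F], [C → n . C] }  — shift
  I3: { [C → . n C], [C → . y F], [C → y . F], [F → . C], [F → . n D n] }  — shift
  I4: { [F → C .] }  — reduce
  I5: { [C → y F .] }  — reduce
  I6: { [C → . n C], [C → . y F], [C → n . C], [D → . C], [D → . id y n], [F → n . D n] }  — shift
  I7: { [C → n C .], [D → C .] }  — 2 reduces
  I8: { [F → n D . n] }  — shift
  I9: { [D → id . y n] }  — shift
  I10: { [D → id y . n] }  — shift
  I11: { [D → id y n .] }  — reduce
  I12: { [F → n D n .] }  — reduce
  I13: { [C → n C .] }  — reduce

No state contains both a complete item and a shift item.

Answer: No shift-reduce conflicts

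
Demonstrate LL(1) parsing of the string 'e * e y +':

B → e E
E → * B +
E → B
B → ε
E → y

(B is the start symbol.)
Stack is shown with the top on the left.

Stack    Input        Action
----------------------------
B $      e * e y + $  output B → e E
e E $    e * e y + $  match 'e'
E $      * e y + $    output E → * B +
* B + $  * e y + $    match '*'
B + $    e y + $      output B → e E
e E + $  e y + $      match 'e'
E + $    y + $        output E → y
y + $    y + $        match 'y'
+ $      + $          match '+'
$        $            accept

The string is accepted.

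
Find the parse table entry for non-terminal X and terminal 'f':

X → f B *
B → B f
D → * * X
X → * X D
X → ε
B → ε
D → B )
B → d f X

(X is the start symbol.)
To find M[X, 'f'], we find productions for X where 'f' is in the predict set (PREDICT(N → α) = (FIRST(α) \ {ε}) ∪ (FOLLOW(N) if α ⇒* ε)).

Relevant sets:
  FOLLOW(X) = { $, ')', '*', 'd', 'f' }

X → f B *: PREDICT = { 'f' }
  'f' is in predict set, so this production goes in M[X, 'f']
X → * X D: PREDICT = { '*' }
X → ε: PREDICT = { $, ')', '*', 'd', 'f' }
  'f' is in predict set, so this production goes in M[X, 'f']

M[X, 'f'] = X → f B *, X → ε  (a multiply-defined cell — the grammar is not LL(1))

Answer: X → f B *, X → ε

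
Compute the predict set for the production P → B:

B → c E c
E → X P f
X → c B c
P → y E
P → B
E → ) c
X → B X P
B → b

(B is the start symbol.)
{ 'b', 'c' }

PREDICT(P → B) = (FIRST(RHS) \ {ε}) ∪ (FOLLOW(P) if ε ∈ FIRST(RHS), i.e. RHS ⇒* ε)
FIRST(B) = { 'b', 'c' }
FIRST(B) = { 'b', 'c' }
ε ∉ FIRST(B), so FOLLOW(P) is not added.
PREDICT(P → B) = { 'b', 'c' }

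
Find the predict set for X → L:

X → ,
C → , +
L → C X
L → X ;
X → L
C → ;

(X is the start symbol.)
{ ',', ';' }

PREDICT(X → L) = (FIRST(RHS) \ {ε}) ∪ (FOLLOW(X) if ε ∈ FIRST(RHS), i.e. RHS ⇒* ε)
FIRST(L) = { ',', ';' }
FIRST(L) = { ',', ';' }
ε ∉ FIRST(L), so FOLLOW(X) is not added.
PREDICT(X → L) = { ',', ';' }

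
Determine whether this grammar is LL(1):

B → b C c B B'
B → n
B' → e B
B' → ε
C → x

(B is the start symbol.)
Relevant sets:
  FOLLOW(B') = { $, 'e' }

For B:
  PREDICT(B → b C c B B') = { 'b' }
  PREDICT(B → n) = { 'n' }
For B':
  PREDICT(B' → e B) = { 'e' }
  PREDICT(B' → ε) = { $, 'e' }
C has a single production, so nothing to check there.

Conflict found: Predict set conflict for B': { 'e' }
The grammar is NOT LL(1).

Answer: No. Predict set conflict for B': { 'e' }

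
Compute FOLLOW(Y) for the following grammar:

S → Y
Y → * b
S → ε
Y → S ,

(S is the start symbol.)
To compute FOLLOW(Y), find every occurrence of Y on a right-hand side N → α Y β: add FIRST(β) \ {ε}, and if β is empty or nullable also add FOLLOW(N). Iterate to a fixed point.

In S → Y: Y is at the end, add FOLLOW(S)

The FOLLOW sets referred to above (computed the same way, to a fixed point):
  FOLLOW(S) = { $, ',' }

Taking the union: FOLLOW(Y) = { $, ',' }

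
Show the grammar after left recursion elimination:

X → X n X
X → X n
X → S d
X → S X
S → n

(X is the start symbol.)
X → S d X'
X → S X X'
X' → n X X'
X' → n X'
X' → ε
S → n

X is directly left-recursive. The standard transformation for
  A → A α₁ | ... | A α_m | β₁ | ... | β_n
is
  A  → β₁ A' | ... | β_n A'
  A' → α₁ A' | ... | α_m A' | ε

X → S d becomes X → S d X'
X → S X becomes X → S X X'
X → X n X becomes X' → n X X'
X → X n becomes X' → n X'
Add X' → ε

Productions for other non-terminals are unchanged:
  S → n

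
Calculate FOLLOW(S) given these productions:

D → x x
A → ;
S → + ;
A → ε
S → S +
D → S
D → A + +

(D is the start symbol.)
{ $, '+' }

In S → S +: S is followed by '+', add FIRST('+') \ {ε} = { '+' }
In D → S: S is at the end, add FOLLOW(D)

The FOLLOW sets referred to above (computed the same way, to a fixed point):
  FOLLOW(D) = { $ }

Taking the union: FOLLOW(S) = { $, '+' }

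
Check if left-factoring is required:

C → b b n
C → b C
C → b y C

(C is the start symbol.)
Yes, C has productions with common prefix 'b'

Left-factoring is needed when two productions for the same non-terminal
share a common prefix on the right-hand side.

Productions for C:
  C → b b n
  C → b C
  C → b y C

Found common prefix 'b' in productions for C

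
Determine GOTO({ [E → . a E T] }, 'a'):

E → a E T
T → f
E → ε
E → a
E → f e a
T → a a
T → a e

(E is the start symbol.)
{ [E → . a E T], [E → . a], [E → . f e a], [E → .], [E → a . E T] }

GOTO(I, 'a') = CLOSURE({ [A → αX.β] : [A → α.Xβ] ∈ I, X = 'a' })

Items with dot before 'a', with the dot advanced:
  [E → . a E T] → [E → a . E T]
Closure of the advanced items:
  [E → a . E T] has the dot before E: add [E → . a E T], [E → .], [E → . a], [E → . f e a]

GOTO = { [E → . a E T], [E → . a], [E → . f e a], [E → .], [E → a . E T] }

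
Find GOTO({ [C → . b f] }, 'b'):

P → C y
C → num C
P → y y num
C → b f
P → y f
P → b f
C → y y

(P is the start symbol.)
GOTO(I, 'b') = CLOSURE({ [A → αX.β] : [A → α.Xβ] ∈ I, X = 'b' })

Items with dot before 'b', with the dot advanced:
  [C → . b f] → [C → b . f]
Closure adds nothing (no advanced item has the dot before a non-terminal).

GOTO = { [C → b . f] }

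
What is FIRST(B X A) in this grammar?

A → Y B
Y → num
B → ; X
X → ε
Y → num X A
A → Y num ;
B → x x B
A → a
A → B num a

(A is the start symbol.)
FIRST sets of the non-terminals involved (from the grammar, by fixed-point iteration):
  FIRST(B) = { ';', 'x' }

To compute FIRST(B X A), process the symbols left to right:
Symbol B is a non-terminal. Add FIRST(B) \ {ε} = { ';', 'x' }
B is not nullable (ε ∉ FIRST(B)), so stop here.
FIRST(B X A) = { ';', 'x' }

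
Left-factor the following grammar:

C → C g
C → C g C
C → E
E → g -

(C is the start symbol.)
C → C g C'
C' → ε
C' → C
C → E
E → g -

Left-factoring transforms A → αβ₁ | αβ₂ into A → αA' and A' → β₁ | β₂
(α is the longest common prefix among the alternatives). Repeat until
no nonterminal has two alternatives with a common prefix.

Round 1: C has alternatives sharing prefix 'C g'. Introduce C': C → C g C'
  Add: C' → ε
  Add: C' → C

No remaining common prefixes — done.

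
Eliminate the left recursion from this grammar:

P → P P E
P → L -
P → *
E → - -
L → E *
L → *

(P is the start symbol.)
P → L - P'
P → * P'
P' → P E P'
P' → ε
E → - -
L → E *
L → *

P is directly left-recursive. The standard transformation for
  A → A α₁ | ... | A α_m | β₁ | ... | β_n
is
  A  → β₁ A' | ... | β_n A'
  A' → α₁ A' | ... | α_m A' | ε

P → L - becomes P → L - P'
P → * becomes P → * P'
P → P P E becomes P' → P E P'
Add P' → ε

Productions for other non-terminals are unchanged:
  E → - -
  L → E *
  L → *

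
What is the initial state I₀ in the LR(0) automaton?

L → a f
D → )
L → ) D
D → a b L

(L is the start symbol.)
{ [L → . ) D], [L → . a f], [L' → . L] }

First, augment the grammar with L' → L
I₀ = CLOSURE({ [L' → . L] }):
  [L' → . L] has the dot before L: add [L → . a f], [L → . ) D]
No further items can be added.

I₀ = { [L → . ) D], [L → . a f], [L' → . L] }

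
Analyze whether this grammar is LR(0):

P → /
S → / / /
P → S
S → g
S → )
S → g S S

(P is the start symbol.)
Augment with P' → P and build the canonical LR(0) collection (I0 = CLOSURE({[P' → . P]}), then GOTO on every symbol after a dot until no new states appear). It has 11 states:
  I0: { [P → . /], [P → . S], [P' → . P], [S → . )], [S → . / / /], [S → . g S S], [S → . g] }  — shift
  I1: { [S → ) .] }  — reduce
  I2: { [P → / .], [S → / . / /] }  — shift, reduce
  I3: { [P' → P .] }  — accept
  I4: { [P → S .] }  — reduce
  I5: { [S → . )], [S → . / / /], [S → . g S S], [S → . g], [S → g . S S], [S → g .] }  — shift, reduce
  I6: { [S → / . / /] }  — shift
  I7: { [S → . )], [S → . / / /], [S → . g S S], [S → . g], [S → g S . S] }  — shift
  I8: { [S → g S S .] }  — reduce
  I9: { [S → / / . /] }  — shift
  I10: { [S → / / / .] }  — reduce

Conflict in state I2:
  Shift-reduce conflict between [P → / .] and [S → / . / /]
So the grammar is NOT LR(0).

Answer: No. Shift-reduce conflict between [P → / .] and [S → / . / /]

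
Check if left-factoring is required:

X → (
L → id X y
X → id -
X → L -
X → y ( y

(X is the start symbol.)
No, left-factoring is not needed

Left-factoring is needed when two productions for the same non-terminal
share a common prefix on the right-hand side.

Productions for X:
  X → (
  X → id -
  X → L -
  X → y ( y

No common prefixes found.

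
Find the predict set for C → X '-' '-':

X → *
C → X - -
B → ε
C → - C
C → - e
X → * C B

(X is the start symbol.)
{ '*' }

PREDICT(C → X '-' '-') = (FIRST(RHS) \ {ε}) ∪ (FOLLOW(C) if ε ∈ FIRST(RHS), i.e. RHS ⇒* ε)
FIRST(X) = { '*' }
FIRST(X '-' '-') = { '*' }
ε ∉ FIRST(X '-' '-'), so FOLLOW(C) is not added.
PREDICT(C → X '-' '-') = { '*' }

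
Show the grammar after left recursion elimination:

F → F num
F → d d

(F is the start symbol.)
F → d d F'
F' → num F'
F' → ε

F is directly left-recursive. The standard transformation for
  A → A α₁ | ... | A α_m | β₁ | ... | β_n
is
  A  → β₁ A' | ... | β_n A'
  A' → α₁ A' | ... | α_m A' | ε

F → d d becomes F → d d F'
F → F num becomes F' → num F'
Add F' → ε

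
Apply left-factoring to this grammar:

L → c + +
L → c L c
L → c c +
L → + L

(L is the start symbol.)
L → c L'
L' → + +
L' → L c
L' → c +
L → + L

Left-factoring transforms A → αβ₁ | αβ₂ into A → αA' and A' → β₁ | β₂
(α is the longest common prefix among the alternatives). Repeat until
no nonterminal has two alternatives with a common prefix.

Round 1: L has alternatives sharing prefix 'c'. Introduce L': L → c L'
  Add: L' → + +
  Add: L' → L c
  Add: L' → c +

No remaining common prefixes — done.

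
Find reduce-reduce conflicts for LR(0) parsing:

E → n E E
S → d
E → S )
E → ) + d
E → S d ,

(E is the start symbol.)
A reduce-reduce conflict occurs when an LR(0) state has two complete items [A → α .] and [B → β .] — both call for a reduction, and with no lookahead the parser cannot choose between them.

Augment with E' → E and build the canonical LR(0) collection (I0 = CLOSURE({[E' → . E]}), then GOTO on every symbol after a dot until no new states appear). It has 13 states:
  I0: { [E → . ) + d], [E → . S )], [E → . S d ,], [E → . n E E], [E' → . E], [S → . d] }  — shift
  I1: { [E → ) . + d] }  — shift
  I2: { [E' → E .] }  — accept
  I3: { [E → S . )], [E → S . d ,] }  — shift
  I4: { [S → d .] }  — reduce
  I5: { [E → . ) + d], [E → . S )], [E → . S d ,], [E → . n E E], [E → n . E E], [S → . d] }  — shift
  I6: { [E → . ) + d], [E → . S )], [E → . S d ,], [E → . n E E], [E → n E . E], [S → . d] }  — shift
  I7: { [E → n E E .] }  — reduce
  I8: { [E → S ) .] }  — reduce
  I9: { [E → S d . ,] }  — shift
  I10: { [E → S d , .] }  — reduce
  I11: { [E → ) + . d] }  — shift
  I12: { [E → ) + d .] }  — reduce

No state contains more than one complete item.

Answer: No reduce-reduce conflicts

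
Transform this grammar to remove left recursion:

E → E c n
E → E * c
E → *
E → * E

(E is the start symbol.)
E → * E'
E → * E E'
E' → c n E'
E' → * c E'
E' → ε

E is directly left-recursive. The standard transformation for
  A → A α₁ | ... | A α_m | β₁ | ... | β_n
is
  A  → β₁ A' | ... | β_n A'
  A' → α₁ A' | ... | α_m A' | ε

E → * becomes E → * E'
E → * E becomes E → * E E'
E → E c n becomes E' → c n E'
E → E * c becomes E' → * c E'
Add E' → ε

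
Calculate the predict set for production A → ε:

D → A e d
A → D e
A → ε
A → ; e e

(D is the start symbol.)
{ 'e' }

PREDICT(A → ε) = (FIRST(RHS) \ {ε}) ∪ (FOLLOW(A) if ε ∈ FIRST(RHS), i.e. RHS ⇒* ε)
The right-hand side is ε (FIRST(ε) = { ε }), so the predict set is FOLLOW(A) = { 'e' }
PREDICT(A → ε) = { 'e' }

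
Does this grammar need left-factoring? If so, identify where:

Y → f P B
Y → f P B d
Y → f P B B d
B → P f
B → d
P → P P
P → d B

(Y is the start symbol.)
Left-factoring is needed when two productions for the same non-terminal
share a common prefix on the right-hand side.

Productions for Y:
  Y → f P B
  Y → f P B d
  Y → f P B B d
Productions for B:
  B → P f
  B → d
Productions for P:
  P → P P
  P → d B

Found common prefix 'f P B' in productions for Y

Answer: Yes, Y has productions with common prefix 'f P B'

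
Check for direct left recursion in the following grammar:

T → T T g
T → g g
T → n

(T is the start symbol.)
Direct left recursion occurs when N → N α for some non-terminal N (the right-hand side begins with the left-hand side itself).

T → T T g: LEFT RECURSIVE (starts with T)
T → g g: starts with g
T → n: starts with n

The grammar has direct left recursion on: T.

Answer: Yes, T is left-recursive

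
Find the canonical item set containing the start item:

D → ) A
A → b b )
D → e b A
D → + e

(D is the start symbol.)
First, augment the grammar with D' → D
I₀ = CLOSURE({ [D' → . D] }):
  [D' → . D] has the dot before D: add [D → . ) A], [D → . e b A], [D → . + e]
No further items can be added.

I₀ = { [D → . ) A], [D → . + e], [D → . e b A], [D' → . D] }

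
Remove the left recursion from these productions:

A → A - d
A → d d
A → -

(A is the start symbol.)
A → d d A'
A → - A'
A' → - d A'
A' → ε

A is directly left-recursive. The standard transformation for
  A → A α₁ | ... | A α_m | β₁ | ... | β_n
is
  A  → β₁ A' | ... | β_n A'
  A' → α₁ A' | ... | α_m A' | ε

A → d d becomes A → d d A'
A → - becomes A → - A'
A → A - d becomes A' → - d A'
Add A' → ε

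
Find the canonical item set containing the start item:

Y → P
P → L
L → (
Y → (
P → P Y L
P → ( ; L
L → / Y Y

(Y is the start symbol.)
{ [L → . (], [L → . / Y Y], [P → . ( ; L], [P → . L], [P → . P Y L], [Y → . (], [Y → . P], [Y' → . Y] }

First, augment the grammar with Y' → Y
I₀ = CLOSURE({ [Y' → . Y] }):
  [Y' → . Y] has the dot before Y: add [Y → . P], [Y → . (]
  [Y → . P] has the dot before P: add [P → . L], [P → . P Y L], [P → . ( ; L]
  [P → . L] has the dot before L: add [L → . (], [L → . / Y Y]
No further items can be added.

I₀ = { [L → . (], [L → . / Y Y], [P → . ( ; L], [P → . L], [P → . P Y L], [Y → . (], [Y → . P], [Y' → . Y] }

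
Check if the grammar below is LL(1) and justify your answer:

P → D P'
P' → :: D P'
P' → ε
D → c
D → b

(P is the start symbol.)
A grammar is LL(1) if for each non-terminal N with multiple productions, the predict sets of those productions are pairwise disjoint, where PREDICT(N → α) = (FIRST(α) \ {ε}) ∪ (FOLLOW(N) if α ⇒* ε).

Relevant sets:
  FOLLOW(P') = { $ }

For P':
  PREDICT(P' → :: D P') = { '::' }
  PREDICT(P' → ε) = { $ }
For D:
  PREDICT(D → c) = { 'c' }
  PREDICT(D → b) = { 'b' }
P has a single production, so nothing to check there.

All predict sets are disjoint. The grammar IS LL(1).

Answer: Yes, the grammar is LL(1).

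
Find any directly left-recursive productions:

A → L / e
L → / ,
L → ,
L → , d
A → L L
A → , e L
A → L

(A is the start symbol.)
Direct left recursion occurs when N → N α for some non-terminal N (the right-hand side begins with the left-hand side itself).

A → L / e: starts with L
L → / ,: starts with '/'
L → ,: starts with ','
L → , d: starts with ','
A → L L: starts with L
A → , e L: starts with ','
A → L: starts with L

No direct left recursion found.

Answer: No direct left recursion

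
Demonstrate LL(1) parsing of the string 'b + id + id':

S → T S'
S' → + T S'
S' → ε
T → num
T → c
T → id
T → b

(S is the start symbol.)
Stack is shown with the top on the left.

Stack     Input          Action
-------------------------------
S $       b + id + id $  output S → T S'
T S' $    b + id + id $  output T → b
b S' $    b + id + id $  match 'b'
S' $      + id + id $    output S' → + T S'
+ T S' $  + id + id $    match '+'
T S' $    id + id $      output T → id
id S' $   id + id $      match 'id'
S' $      + id $         output S' → + T S'
+ T S' $  + id $         match '+'
T S' $    id $           output T → id
id S' $   id $           match 'id'
S' $      $              output S' → ε
$         $              accept

The string is accepted.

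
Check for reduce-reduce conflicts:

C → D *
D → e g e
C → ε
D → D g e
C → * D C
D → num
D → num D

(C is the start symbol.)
No reduce-reduce conflicts

A reduce-reduce conflict occurs when an LR(0) state has two complete items [A → α .] and [B → β .] — both call for a reduction, and with no lookahead the parser cannot choose between them.

Augment with C' → C and build the canonical LR(0) collection (I0 = CLOSURE({[C' → . C]}), then GOTO on every symbol after a dot until no new states appear). It has 14 states:
  I0: { [C → . * D C], [C → . D *], [C → .], [C' → . C], [D → . D g e], [D → . e g e], [D → . num D], [D → . num] }  — shift, reduce
  I1: { [C → * . D C], [D → . D g e], [D → . e g e], [D → . num D], [D → . num] }  — shift
  I2: { [C' → C .] }  — accept
  I3: { [C → D . *], [D → D . g e] }  — shift
  I4: { [D → e . g e] }  — shift
  I5: { [D → . D g e], [D → . e g e], [D → . num D], [D → . num], [D → num . D], [D → num .] }  — shift, reduce
  I6: { [D → D . g e], [D → num D .] }  — shift, reduce
  I7: { [D → D g . e] }  — shift
  I8: { [D → D g e .] }  — reduce
  I9: { [D → e g . e] }  — shift
  I10: { [D → e g e .] }  — reduce
  I11: { [C → D * .] }  — reduce
  I12: { [C → * D . C], [C → . * D C], [C → . D *], [C → .], [D → . D g e], [D → . e g e], [D → . num D], [D → . num], [D → D . g e] }  — shift, reduce
  I13: { [C → * D C .] }  — reduce

No state contains more than one complete item.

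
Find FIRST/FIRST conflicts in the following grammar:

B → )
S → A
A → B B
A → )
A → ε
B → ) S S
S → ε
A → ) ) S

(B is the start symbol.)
Yes. B → ')' / B → ')' S S on { ')' }; S → A / S → ε on { ε }; A → B B / A → ')' on { ')' }; A → B B / A → ')' ')' S on { ')' }; A → ')' / A → ')' ')' S on { ')' }

A FIRST/FIRST conflict occurs when two productions N → α and N → β for the same non-terminal have FIRST(α) ∩ FIRST(β) ≠ ∅ (with ε ∈ FIRST of a nullable right-hand side, so two nullable alternatives also conflict).

FIRST sets of the non-terminals at (or reachable through a nullable prefix from) the front of some alternative:
  FIRST(A) = { ')', ε }
  FIRST(B) = { ')' }

Productions for B:
  B → ): FIRST = { ')' }
  B → ) S S: FIRST = { ')' }
Productions for S:
  S → A: FIRST = { ')', ε }
  S → ε: FIRST = { ε }
Productions for A:
  A → B B: FIRST = { ')' }
  A → ): FIRST = { ')' }
  A → ε: FIRST = { ε }
  A → ) ) S: FIRST = { ')' }

Conflict for B: B → ) and B → ) S S
  Overlap: { ')' }
Conflict for S: S → A and S → ε
  Overlap: { ε }
Conflict for A: A → B B and A → )
  Overlap: { ')' }
Conflict for A: A → B B and A → ) ) S
  Overlap: { ')' }
Conflict for A: A → ) and A → ) ) S
  Overlap: { ')' }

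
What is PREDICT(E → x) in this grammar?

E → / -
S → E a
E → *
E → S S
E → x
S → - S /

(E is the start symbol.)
PREDICT(E → x) = (FIRST(RHS) \ {ε}) ∪ (FOLLOW(E) if ε ∈ FIRST(RHS), i.e. RHS ⇒* ε)
FIRST(x) = { 'x' }
ε ∉ FIRST(x), so FOLLOW(E) is not added.
PREDICT(E → x) = { 'x' }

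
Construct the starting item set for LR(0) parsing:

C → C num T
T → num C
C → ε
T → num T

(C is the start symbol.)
{ [C → . C num T], [C → .], [C' → . C] }

First, augment the grammar with C' → C
I₀ = CLOSURE({ [C' → . C] }):
  [C' → . C] has the dot before C: add [C → . C num T], [C → .]
No further items can be added.

I₀ = { [C → . C num T], [C → .], [C' → . C] }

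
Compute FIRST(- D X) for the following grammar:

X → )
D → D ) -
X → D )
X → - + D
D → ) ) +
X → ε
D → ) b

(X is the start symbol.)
To compute FIRST(- D X), process the symbols left to right:
Symbol - is a terminal. Add '-' and stop.
FIRST(- D X) = { '-' }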